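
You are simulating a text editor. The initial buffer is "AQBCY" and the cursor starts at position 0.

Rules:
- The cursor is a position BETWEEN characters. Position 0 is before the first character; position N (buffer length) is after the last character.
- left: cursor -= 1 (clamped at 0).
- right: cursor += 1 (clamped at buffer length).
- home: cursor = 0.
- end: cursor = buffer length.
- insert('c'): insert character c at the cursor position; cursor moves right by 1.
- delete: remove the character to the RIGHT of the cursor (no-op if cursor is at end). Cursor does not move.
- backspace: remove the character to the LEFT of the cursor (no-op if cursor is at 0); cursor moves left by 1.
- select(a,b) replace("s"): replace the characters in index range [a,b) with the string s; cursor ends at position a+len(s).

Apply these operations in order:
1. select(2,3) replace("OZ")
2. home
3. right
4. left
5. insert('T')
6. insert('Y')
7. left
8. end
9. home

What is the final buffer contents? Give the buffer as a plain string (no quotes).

After op 1 (select(2,3) replace("OZ")): buf='AQOZCY' cursor=4
After op 2 (home): buf='AQOZCY' cursor=0
After op 3 (right): buf='AQOZCY' cursor=1
After op 4 (left): buf='AQOZCY' cursor=0
After op 5 (insert('T')): buf='TAQOZCY' cursor=1
After op 6 (insert('Y')): buf='TYAQOZCY' cursor=2
After op 7 (left): buf='TYAQOZCY' cursor=1
After op 8 (end): buf='TYAQOZCY' cursor=8
After op 9 (home): buf='TYAQOZCY' cursor=0

Answer: TYAQOZCY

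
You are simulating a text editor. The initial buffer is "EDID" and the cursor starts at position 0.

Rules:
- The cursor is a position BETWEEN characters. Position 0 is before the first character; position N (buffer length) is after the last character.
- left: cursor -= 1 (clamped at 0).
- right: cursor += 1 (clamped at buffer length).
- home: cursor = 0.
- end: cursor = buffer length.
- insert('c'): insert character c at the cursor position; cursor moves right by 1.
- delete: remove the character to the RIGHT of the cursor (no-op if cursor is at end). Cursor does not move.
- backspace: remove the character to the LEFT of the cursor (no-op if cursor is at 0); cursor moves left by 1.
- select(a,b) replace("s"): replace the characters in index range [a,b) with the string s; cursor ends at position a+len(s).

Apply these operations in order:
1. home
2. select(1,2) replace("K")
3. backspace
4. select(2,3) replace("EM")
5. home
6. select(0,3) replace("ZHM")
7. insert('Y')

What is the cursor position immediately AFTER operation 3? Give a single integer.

After op 1 (home): buf='EDID' cursor=0
After op 2 (select(1,2) replace("K")): buf='EKID' cursor=2
After op 3 (backspace): buf='EID' cursor=1

Answer: 1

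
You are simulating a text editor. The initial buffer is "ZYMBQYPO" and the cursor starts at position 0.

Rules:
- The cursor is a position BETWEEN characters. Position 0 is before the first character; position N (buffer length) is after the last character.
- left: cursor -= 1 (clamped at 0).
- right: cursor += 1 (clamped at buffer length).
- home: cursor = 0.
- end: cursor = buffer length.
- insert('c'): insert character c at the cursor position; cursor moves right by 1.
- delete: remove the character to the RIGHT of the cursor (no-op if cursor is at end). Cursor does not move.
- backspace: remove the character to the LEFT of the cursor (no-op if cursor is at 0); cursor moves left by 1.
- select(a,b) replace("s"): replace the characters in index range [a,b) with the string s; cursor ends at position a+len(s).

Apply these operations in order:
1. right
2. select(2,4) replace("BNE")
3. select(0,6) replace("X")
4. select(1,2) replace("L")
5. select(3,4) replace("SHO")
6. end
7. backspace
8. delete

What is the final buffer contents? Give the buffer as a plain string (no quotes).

Answer: XLPSH

Derivation:
After op 1 (right): buf='ZYMBQYPO' cursor=1
After op 2 (select(2,4) replace("BNE")): buf='ZYBNEQYPO' cursor=5
After op 3 (select(0,6) replace("X")): buf='XYPO' cursor=1
After op 4 (select(1,2) replace("L")): buf='XLPO' cursor=2
After op 5 (select(3,4) replace("SHO")): buf='XLPSHO' cursor=6
After op 6 (end): buf='XLPSHO' cursor=6
After op 7 (backspace): buf='XLPSH' cursor=5
After op 8 (delete): buf='XLPSH' cursor=5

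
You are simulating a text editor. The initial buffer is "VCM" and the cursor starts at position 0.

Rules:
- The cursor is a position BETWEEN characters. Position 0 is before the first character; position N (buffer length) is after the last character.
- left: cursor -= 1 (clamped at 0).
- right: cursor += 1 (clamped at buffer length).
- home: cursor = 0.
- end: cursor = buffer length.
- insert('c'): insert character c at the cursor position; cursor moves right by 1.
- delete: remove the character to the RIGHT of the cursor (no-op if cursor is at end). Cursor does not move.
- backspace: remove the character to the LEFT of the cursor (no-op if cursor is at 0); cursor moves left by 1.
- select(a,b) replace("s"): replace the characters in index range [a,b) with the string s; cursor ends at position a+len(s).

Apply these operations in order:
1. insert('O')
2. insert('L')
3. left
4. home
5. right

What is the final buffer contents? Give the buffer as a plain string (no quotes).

After op 1 (insert('O')): buf='OVCM' cursor=1
After op 2 (insert('L')): buf='OLVCM' cursor=2
After op 3 (left): buf='OLVCM' cursor=1
After op 4 (home): buf='OLVCM' cursor=0
After op 5 (right): buf='OLVCM' cursor=1

Answer: OLVCM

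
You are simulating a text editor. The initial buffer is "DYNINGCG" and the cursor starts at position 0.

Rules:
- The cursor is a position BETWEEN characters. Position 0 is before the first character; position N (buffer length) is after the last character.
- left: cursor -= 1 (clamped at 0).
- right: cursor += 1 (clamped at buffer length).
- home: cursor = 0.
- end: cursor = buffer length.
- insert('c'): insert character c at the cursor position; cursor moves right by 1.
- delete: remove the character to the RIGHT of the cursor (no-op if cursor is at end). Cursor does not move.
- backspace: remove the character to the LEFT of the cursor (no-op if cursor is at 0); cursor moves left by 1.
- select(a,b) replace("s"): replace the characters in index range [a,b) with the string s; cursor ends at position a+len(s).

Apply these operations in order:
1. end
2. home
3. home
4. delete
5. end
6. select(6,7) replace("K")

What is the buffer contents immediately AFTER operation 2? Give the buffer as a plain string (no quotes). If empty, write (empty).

After op 1 (end): buf='DYNINGCG' cursor=8
After op 2 (home): buf='DYNINGCG' cursor=0

Answer: DYNINGCG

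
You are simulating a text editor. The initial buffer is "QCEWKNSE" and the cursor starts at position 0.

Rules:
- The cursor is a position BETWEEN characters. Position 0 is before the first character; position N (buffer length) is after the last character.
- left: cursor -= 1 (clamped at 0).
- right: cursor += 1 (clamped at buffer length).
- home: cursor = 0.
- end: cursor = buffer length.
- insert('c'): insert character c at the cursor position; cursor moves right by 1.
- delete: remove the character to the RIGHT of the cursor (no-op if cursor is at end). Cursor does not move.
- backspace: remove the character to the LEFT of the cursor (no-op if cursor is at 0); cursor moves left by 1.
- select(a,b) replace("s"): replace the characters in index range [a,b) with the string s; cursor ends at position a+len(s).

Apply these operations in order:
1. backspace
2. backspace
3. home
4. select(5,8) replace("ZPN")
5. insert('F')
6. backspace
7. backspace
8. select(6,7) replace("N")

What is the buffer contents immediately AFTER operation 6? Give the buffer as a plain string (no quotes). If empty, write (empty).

After op 1 (backspace): buf='QCEWKNSE' cursor=0
After op 2 (backspace): buf='QCEWKNSE' cursor=0
After op 3 (home): buf='QCEWKNSE' cursor=0
After op 4 (select(5,8) replace("ZPN")): buf='QCEWKZPN' cursor=8
After op 5 (insert('F')): buf='QCEWKZPNF' cursor=9
After op 6 (backspace): buf='QCEWKZPN' cursor=8

Answer: QCEWKZPN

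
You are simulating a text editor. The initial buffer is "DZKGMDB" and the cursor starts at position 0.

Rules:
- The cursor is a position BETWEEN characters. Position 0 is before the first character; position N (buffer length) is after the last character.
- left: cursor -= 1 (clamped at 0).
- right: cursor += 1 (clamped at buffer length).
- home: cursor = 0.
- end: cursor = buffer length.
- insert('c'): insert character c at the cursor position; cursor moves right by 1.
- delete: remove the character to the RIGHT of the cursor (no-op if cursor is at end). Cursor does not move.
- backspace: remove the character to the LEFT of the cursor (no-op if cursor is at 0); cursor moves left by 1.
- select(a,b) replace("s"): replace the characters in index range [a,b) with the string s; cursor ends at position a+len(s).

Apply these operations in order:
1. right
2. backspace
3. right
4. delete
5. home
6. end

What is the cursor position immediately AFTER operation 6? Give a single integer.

Answer: 5

Derivation:
After op 1 (right): buf='DZKGMDB' cursor=1
After op 2 (backspace): buf='ZKGMDB' cursor=0
After op 3 (right): buf='ZKGMDB' cursor=1
After op 4 (delete): buf='ZGMDB' cursor=1
After op 5 (home): buf='ZGMDB' cursor=0
After op 6 (end): buf='ZGMDB' cursor=5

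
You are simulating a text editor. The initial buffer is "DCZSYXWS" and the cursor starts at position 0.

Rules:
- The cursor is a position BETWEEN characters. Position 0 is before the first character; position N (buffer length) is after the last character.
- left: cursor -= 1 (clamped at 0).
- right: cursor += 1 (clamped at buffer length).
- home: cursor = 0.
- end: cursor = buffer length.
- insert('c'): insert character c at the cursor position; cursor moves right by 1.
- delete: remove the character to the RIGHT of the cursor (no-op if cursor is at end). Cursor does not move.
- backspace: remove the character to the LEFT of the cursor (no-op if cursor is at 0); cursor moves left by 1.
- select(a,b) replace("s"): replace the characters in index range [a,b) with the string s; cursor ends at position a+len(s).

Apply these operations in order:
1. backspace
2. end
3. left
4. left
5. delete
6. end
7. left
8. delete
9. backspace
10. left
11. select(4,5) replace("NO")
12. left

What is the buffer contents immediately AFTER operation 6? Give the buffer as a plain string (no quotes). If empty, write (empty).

After op 1 (backspace): buf='DCZSYXWS' cursor=0
After op 2 (end): buf='DCZSYXWS' cursor=8
After op 3 (left): buf='DCZSYXWS' cursor=7
After op 4 (left): buf='DCZSYXWS' cursor=6
After op 5 (delete): buf='DCZSYXS' cursor=6
After op 6 (end): buf='DCZSYXS' cursor=7

Answer: DCZSYXS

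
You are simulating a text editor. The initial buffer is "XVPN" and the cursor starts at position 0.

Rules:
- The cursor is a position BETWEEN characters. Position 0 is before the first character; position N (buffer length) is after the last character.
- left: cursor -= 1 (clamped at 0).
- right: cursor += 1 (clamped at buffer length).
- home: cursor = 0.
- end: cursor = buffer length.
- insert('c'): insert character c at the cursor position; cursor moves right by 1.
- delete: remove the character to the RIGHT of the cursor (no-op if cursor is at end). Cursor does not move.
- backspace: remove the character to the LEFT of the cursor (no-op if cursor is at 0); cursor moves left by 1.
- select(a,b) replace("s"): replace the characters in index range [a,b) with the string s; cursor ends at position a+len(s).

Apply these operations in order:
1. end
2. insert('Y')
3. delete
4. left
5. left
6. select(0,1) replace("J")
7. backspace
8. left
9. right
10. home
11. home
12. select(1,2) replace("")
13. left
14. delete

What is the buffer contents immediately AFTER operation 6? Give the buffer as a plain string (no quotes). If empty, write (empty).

Answer: JVPNY

Derivation:
After op 1 (end): buf='XVPN' cursor=4
After op 2 (insert('Y')): buf='XVPNY' cursor=5
After op 3 (delete): buf='XVPNY' cursor=5
After op 4 (left): buf='XVPNY' cursor=4
After op 5 (left): buf='XVPNY' cursor=3
After op 6 (select(0,1) replace("J")): buf='JVPNY' cursor=1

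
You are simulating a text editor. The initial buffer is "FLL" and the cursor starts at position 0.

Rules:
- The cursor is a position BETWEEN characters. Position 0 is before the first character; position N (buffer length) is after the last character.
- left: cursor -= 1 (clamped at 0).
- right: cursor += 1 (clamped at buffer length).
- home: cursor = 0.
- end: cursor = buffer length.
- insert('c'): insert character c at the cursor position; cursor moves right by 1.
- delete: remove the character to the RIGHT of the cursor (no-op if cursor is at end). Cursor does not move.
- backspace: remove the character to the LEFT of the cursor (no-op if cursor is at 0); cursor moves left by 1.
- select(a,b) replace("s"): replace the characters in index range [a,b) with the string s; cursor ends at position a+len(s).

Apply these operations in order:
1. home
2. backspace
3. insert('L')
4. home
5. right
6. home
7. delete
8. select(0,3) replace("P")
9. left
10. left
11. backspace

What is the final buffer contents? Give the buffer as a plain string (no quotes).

After op 1 (home): buf='FLL' cursor=0
After op 2 (backspace): buf='FLL' cursor=0
After op 3 (insert('L')): buf='LFLL' cursor=1
After op 4 (home): buf='LFLL' cursor=0
After op 5 (right): buf='LFLL' cursor=1
After op 6 (home): buf='LFLL' cursor=0
After op 7 (delete): buf='FLL' cursor=0
After op 8 (select(0,3) replace("P")): buf='P' cursor=1
After op 9 (left): buf='P' cursor=0
After op 10 (left): buf='P' cursor=0
After op 11 (backspace): buf='P' cursor=0

Answer: P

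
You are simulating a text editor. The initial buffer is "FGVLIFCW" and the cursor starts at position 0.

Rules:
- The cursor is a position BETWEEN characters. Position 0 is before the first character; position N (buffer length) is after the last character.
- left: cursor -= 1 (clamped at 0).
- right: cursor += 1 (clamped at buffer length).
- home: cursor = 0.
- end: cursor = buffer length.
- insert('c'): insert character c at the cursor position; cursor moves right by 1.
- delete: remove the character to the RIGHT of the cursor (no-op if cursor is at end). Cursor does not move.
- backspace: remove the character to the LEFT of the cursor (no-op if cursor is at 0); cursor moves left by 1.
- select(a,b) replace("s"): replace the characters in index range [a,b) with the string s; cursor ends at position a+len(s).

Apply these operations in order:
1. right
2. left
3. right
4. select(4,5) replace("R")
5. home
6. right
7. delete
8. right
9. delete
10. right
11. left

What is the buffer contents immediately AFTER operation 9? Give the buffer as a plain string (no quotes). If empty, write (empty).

Answer: FVRFCW

Derivation:
After op 1 (right): buf='FGVLIFCW' cursor=1
After op 2 (left): buf='FGVLIFCW' cursor=0
After op 3 (right): buf='FGVLIFCW' cursor=1
After op 4 (select(4,5) replace("R")): buf='FGVLRFCW' cursor=5
After op 5 (home): buf='FGVLRFCW' cursor=0
After op 6 (right): buf='FGVLRFCW' cursor=1
After op 7 (delete): buf='FVLRFCW' cursor=1
After op 8 (right): buf='FVLRFCW' cursor=2
After op 9 (delete): buf='FVRFCW' cursor=2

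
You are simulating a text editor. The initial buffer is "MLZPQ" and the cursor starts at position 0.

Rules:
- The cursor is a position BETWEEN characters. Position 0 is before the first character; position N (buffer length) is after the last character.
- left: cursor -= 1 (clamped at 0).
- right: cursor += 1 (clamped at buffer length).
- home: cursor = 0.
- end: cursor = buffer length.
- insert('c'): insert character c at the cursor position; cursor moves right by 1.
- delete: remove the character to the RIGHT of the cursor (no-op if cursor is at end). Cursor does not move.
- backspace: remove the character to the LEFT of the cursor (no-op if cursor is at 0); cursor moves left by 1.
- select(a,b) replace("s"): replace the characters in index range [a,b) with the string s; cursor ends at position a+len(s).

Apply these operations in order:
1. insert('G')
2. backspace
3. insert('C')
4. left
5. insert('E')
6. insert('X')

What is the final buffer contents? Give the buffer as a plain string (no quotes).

After op 1 (insert('G')): buf='GMLZPQ' cursor=1
After op 2 (backspace): buf='MLZPQ' cursor=0
After op 3 (insert('C')): buf='CMLZPQ' cursor=1
After op 4 (left): buf='CMLZPQ' cursor=0
After op 5 (insert('E')): buf='ECMLZPQ' cursor=1
After op 6 (insert('X')): buf='EXCMLZPQ' cursor=2

Answer: EXCMLZPQ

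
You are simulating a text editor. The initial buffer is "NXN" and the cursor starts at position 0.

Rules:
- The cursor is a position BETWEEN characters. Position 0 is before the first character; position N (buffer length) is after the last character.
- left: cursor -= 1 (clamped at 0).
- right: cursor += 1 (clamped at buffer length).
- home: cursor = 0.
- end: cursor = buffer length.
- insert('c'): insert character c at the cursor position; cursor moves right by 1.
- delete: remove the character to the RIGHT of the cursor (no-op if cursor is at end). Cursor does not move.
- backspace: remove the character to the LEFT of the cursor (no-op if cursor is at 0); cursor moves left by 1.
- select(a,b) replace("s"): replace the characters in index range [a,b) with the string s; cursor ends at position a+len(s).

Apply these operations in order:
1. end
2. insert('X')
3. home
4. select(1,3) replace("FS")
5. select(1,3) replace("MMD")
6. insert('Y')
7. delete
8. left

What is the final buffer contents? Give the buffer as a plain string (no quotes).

After op 1 (end): buf='NXN' cursor=3
After op 2 (insert('X')): buf='NXNX' cursor=4
After op 3 (home): buf='NXNX' cursor=0
After op 4 (select(1,3) replace("FS")): buf='NFSX' cursor=3
After op 5 (select(1,3) replace("MMD")): buf='NMMDX' cursor=4
After op 6 (insert('Y')): buf='NMMDYX' cursor=5
After op 7 (delete): buf='NMMDY' cursor=5
After op 8 (left): buf='NMMDY' cursor=4

Answer: NMMDY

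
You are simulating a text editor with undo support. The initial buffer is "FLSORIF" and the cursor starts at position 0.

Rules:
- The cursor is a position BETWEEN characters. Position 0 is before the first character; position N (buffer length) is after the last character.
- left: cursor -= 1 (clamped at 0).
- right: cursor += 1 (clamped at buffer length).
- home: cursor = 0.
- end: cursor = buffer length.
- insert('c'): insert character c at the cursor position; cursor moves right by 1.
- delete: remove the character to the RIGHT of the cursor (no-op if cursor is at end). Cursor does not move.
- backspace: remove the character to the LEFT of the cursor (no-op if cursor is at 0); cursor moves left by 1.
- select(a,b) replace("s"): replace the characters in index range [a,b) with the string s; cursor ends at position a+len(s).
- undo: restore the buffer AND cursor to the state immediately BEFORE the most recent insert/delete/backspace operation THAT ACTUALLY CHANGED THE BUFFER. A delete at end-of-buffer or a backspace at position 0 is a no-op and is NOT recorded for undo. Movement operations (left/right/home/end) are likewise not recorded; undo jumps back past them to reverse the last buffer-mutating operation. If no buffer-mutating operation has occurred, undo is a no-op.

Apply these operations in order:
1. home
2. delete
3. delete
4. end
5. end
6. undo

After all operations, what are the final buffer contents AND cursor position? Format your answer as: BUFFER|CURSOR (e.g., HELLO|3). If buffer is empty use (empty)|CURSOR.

Answer: LSORIF|0

Derivation:
After op 1 (home): buf='FLSORIF' cursor=0
After op 2 (delete): buf='LSORIF' cursor=0
After op 3 (delete): buf='SORIF' cursor=0
After op 4 (end): buf='SORIF' cursor=5
After op 5 (end): buf='SORIF' cursor=5
After op 6 (undo): buf='LSORIF' cursor=0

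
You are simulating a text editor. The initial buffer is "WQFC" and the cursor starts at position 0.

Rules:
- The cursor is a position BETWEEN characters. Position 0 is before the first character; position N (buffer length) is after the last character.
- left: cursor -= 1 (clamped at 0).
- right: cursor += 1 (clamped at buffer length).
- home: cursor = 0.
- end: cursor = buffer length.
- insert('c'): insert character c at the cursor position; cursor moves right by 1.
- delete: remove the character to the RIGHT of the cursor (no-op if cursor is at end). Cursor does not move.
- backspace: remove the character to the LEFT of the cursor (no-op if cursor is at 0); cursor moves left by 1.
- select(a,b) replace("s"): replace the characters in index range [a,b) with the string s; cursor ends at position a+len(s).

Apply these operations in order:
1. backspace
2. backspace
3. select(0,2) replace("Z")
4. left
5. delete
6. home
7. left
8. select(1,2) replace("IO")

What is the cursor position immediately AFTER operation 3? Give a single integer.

After op 1 (backspace): buf='WQFC' cursor=0
After op 2 (backspace): buf='WQFC' cursor=0
After op 3 (select(0,2) replace("Z")): buf='ZFC' cursor=1

Answer: 1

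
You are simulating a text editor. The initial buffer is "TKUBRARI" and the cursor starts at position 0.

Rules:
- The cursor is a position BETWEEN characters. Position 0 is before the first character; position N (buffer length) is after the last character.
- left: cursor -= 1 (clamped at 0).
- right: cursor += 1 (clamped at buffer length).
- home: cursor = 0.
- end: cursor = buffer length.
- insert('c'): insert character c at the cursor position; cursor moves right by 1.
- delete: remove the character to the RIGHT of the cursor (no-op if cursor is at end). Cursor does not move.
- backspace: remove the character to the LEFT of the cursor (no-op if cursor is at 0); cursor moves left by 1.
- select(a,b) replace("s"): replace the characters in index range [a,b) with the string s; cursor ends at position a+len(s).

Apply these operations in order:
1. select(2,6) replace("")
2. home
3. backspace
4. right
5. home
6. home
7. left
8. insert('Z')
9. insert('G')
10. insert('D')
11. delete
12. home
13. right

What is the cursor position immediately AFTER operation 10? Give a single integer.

Answer: 3

Derivation:
After op 1 (select(2,6) replace("")): buf='TKRI' cursor=2
After op 2 (home): buf='TKRI' cursor=0
After op 3 (backspace): buf='TKRI' cursor=0
After op 4 (right): buf='TKRI' cursor=1
After op 5 (home): buf='TKRI' cursor=0
After op 6 (home): buf='TKRI' cursor=0
After op 7 (left): buf='TKRI' cursor=0
After op 8 (insert('Z')): buf='ZTKRI' cursor=1
After op 9 (insert('G')): buf='ZGTKRI' cursor=2
After op 10 (insert('D')): buf='ZGDTKRI' cursor=3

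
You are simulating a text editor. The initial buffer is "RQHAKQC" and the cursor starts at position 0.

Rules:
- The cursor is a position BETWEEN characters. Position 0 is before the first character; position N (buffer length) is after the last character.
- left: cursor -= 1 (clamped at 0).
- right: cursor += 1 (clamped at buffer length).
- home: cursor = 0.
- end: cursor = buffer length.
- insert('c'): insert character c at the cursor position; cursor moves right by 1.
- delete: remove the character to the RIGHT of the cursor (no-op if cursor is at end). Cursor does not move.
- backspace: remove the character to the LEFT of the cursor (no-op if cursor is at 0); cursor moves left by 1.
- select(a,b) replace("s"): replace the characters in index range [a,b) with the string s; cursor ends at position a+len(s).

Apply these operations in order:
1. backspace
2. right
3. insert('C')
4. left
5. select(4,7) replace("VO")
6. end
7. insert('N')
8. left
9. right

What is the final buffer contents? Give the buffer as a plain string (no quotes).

Answer: RCQHVOCN

Derivation:
After op 1 (backspace): buf='RQHAKQC' cursor=0
After op 2 (right): buf='RQHAKQC' cursor=1
After op 3 (insert('C')): buf='RCQHAKQC' cursor=2
After op 4 (left): buf='RCQHAKQC' cursor=1
After op 5 (select(4,7) replace("VO")): buf='RCQHVOC' cursor=6
After op 6 (end): buf='RCQHVOC' cursor=7
After op 7 (insert('N')): buf='RCQHVOCN' cursor=8
After op 8 (left): buf='RCQHVOCN' cursor=7
After op 9 (right): buf='RCQHVOCN' cursor=8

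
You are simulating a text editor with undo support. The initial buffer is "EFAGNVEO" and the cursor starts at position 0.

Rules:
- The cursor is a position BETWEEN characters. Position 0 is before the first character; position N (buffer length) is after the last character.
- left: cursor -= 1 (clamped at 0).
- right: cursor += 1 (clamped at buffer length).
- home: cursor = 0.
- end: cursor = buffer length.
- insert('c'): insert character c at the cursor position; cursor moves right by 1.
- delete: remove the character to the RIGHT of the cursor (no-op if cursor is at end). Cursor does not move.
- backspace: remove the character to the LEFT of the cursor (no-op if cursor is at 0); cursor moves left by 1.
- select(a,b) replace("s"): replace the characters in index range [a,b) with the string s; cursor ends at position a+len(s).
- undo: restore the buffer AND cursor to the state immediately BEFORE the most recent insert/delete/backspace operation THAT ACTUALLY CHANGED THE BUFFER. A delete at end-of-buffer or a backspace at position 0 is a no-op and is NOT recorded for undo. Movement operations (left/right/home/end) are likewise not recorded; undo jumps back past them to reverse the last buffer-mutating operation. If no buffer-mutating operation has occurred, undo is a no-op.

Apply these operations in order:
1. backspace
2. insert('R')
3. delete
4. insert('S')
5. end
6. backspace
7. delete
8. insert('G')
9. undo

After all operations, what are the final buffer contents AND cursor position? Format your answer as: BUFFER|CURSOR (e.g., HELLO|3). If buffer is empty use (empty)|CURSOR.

After op 1 (backspace): buf='EFAGNVEO' cursor=0
After op 2 (insert('R')): buf='REFAGNVEO' cursor=1
After op 3 (delete): buf='RFAGNVEO' cursor=1
After op 4 (insert('S')): buf='RSFAGNVEO' cursor=2
After op 5 (end): buf='RSFAGNVEO' cursor=9
After op 6 (backspace): buf='RSFAGNVE' cursor=8
After op 7 (delete): buf='RSFAGNVE' cursor=8
After op 8 (insert('G')): buf='RSFAGNVEG' cursor=9
After op 9 (undo): buf='RSFAGNVE' cursor=8

Answer: RSFAGNVE|8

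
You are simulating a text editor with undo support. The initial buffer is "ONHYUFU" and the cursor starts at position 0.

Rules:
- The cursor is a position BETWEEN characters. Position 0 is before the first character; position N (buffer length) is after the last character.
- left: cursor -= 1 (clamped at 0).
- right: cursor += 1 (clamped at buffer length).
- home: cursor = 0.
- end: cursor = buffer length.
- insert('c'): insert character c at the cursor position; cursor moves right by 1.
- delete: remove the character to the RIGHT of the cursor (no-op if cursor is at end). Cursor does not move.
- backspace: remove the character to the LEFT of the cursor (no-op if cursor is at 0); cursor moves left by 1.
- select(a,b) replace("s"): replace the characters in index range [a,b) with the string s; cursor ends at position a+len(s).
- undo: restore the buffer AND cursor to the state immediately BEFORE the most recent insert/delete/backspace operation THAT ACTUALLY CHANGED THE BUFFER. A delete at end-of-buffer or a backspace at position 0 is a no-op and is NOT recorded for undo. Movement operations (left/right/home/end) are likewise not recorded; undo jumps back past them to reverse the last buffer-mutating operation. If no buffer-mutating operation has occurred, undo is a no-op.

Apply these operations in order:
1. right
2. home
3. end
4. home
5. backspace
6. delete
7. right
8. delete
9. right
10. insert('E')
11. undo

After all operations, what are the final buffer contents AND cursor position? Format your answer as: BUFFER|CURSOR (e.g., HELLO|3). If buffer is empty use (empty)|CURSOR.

After op 1 (right): buf='ONHYUFU' cursor=1
After op 2 (home): buf='ONHYUFU' cursor=0
After op 3 (end): buf='ONHYUFU' cursor=7
After op 4 (home): buf='ONHYUFU' cursor=0
After op 5 (backspace): buf='ONHYUFU' cursor=0
After op 6 (delete): buf='NHYUFU' cursor=0
After op 7 (right): buf='NHYUFU' cursor=1
After op 8 (delete): buf='NYUFU' cursor=1
After op 9 (right): buf='NYUFU' cursor=2
After op 10 (insert('E')): buf='NYEUFU' cursor=3
After op 11 (undo): buf='NYUFU' cursor=2

Answer: NYUFU|2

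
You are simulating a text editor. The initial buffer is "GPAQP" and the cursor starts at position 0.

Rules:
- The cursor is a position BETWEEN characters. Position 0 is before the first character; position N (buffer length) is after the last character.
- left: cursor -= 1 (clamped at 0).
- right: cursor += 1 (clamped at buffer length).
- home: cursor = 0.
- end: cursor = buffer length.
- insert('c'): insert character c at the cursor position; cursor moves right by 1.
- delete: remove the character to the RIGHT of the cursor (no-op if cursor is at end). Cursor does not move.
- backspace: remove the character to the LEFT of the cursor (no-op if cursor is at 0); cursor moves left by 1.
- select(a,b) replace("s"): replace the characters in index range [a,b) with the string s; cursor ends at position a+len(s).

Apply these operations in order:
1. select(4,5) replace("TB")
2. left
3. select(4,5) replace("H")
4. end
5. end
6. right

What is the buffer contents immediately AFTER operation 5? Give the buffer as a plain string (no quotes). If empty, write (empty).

Answer: GPAQHB

Derivation:
After op 1 (select(4,5) replace("TB")): buf='GPAQTB' cursor=6
After op 2 (left): buf='GPAQTB' cursor=5
After op 3 (select(4,5) replace("H")): buf='GPAQHB' cursor=5
After op 4 (end): buf='GPAQHB' cursor=6
After op 5 (end): buf='GPAQHB' cursor=6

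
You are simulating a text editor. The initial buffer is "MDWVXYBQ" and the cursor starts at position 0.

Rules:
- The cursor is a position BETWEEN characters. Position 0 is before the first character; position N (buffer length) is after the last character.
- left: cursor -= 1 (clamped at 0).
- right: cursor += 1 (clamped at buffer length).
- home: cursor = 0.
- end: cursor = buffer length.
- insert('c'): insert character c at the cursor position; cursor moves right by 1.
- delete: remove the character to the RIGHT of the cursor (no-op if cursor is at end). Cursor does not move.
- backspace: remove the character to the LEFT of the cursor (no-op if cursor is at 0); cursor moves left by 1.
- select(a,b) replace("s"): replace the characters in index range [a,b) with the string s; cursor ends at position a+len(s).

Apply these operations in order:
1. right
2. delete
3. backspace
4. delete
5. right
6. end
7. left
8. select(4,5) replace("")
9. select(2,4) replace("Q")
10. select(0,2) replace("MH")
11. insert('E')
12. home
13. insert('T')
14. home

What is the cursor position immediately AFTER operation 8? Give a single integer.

After op 1 (right): buf='MDWVXYBQ' cursor=1
After op 2 (delete): buf='MWVXYBQ' cursor=1
After op 3 (backspace): buf='WVXYBQ' cursor=0
After op 4 (delete): buf='VXYBQ' cursor=0
After op 5 (right): buf='VXYBQ' cursor=1
After op 6 (end): buf='VXYBQ' cursor=5
After op 7 (left): buf='VXYBQ' cursor=4
After op 8 (select(4,5) replace("")): buf='VXYB' cursor=4

Answer: 4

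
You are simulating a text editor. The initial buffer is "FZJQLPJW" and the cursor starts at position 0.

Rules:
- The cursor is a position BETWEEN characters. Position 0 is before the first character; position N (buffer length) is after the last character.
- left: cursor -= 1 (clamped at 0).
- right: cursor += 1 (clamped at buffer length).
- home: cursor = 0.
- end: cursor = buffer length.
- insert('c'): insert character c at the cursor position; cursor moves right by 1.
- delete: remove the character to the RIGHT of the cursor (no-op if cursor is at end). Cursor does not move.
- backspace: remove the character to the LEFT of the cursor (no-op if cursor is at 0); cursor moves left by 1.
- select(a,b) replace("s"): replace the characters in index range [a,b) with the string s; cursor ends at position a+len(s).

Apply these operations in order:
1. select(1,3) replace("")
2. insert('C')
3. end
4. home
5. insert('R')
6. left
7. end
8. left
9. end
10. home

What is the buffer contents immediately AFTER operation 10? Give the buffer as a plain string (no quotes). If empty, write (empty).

After op 1 (select(1,3) replace("")): buf='FQLPJW' cursor=1
After op 2 (insert('C')): buf='FCQLPJW' cursor=2
After op 3 (end): buf='FCQLPJW' cursor=7
After op 4 (home): buf='FCQLPJW' cursor=0
After op 5 (insert('R')): buf='RFCQLPJW' cursor=1
After op 6 (left): buf='RFCQLPJW' cursor=0
After op 7 (end): buf='RFCQLPJW' cursor=8
After op 8 (left): buf='RFCQLPJW' cursor=7
After op 9 (end): buf='RFCQLPJW' cursor=8
After op 10 (home): buf='RFCQLPJW' cursor=0

Answer: RFCQLPJW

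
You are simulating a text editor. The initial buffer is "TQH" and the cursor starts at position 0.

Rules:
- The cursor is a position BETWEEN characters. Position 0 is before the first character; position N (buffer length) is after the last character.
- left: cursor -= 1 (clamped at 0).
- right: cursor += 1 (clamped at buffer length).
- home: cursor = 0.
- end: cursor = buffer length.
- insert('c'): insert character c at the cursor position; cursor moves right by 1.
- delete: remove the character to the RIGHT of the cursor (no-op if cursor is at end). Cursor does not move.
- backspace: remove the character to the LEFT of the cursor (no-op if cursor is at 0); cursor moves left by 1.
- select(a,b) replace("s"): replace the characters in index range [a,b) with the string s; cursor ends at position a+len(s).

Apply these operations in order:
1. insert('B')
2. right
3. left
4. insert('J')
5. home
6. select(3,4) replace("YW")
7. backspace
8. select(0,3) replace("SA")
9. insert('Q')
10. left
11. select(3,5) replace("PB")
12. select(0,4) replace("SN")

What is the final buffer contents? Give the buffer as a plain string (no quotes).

After op 1 (insert('B')): buf='BTQH' cursor=1
After op 2 (right): buf='BTQH' cursor=2
After op 3 (left): buf='BTQH' cursor=1
After op 4 (insert('J')): buf='BJTQH' cursor=2
After op 5 (home): buf='BJTQH' cursor=0
After op 6 (select(3,4) replace("YW")): buf='BJTYWH' cursor=5
After op 7 (backspace): buf='BJTYH' cursor=4
After op 8 (select(0,3) replace("SA")): buf='SAYH' cursor=2
After op 9 (insert('Q')): buf='SAQYH' cursor=3
After op 10 (left): buf='SAQYH' cursor=2
After op 11 (select(3,5) replace("PB")): buf='SAQPB' cursor=5
After op 12 (select(0,4) replace("SN")): buf='SNB' cursor=2

Answer: SNB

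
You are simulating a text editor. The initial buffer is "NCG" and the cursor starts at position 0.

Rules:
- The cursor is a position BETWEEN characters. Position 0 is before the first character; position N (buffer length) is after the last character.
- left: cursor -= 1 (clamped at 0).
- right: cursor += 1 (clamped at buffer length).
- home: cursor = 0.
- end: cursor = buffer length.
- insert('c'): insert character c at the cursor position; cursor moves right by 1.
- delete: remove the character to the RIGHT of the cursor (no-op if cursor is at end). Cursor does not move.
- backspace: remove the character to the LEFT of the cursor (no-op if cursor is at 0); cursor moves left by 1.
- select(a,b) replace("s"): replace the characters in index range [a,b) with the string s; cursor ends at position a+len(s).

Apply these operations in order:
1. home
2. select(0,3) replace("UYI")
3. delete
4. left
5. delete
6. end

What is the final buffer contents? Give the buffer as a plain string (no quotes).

After op 1 (home): buf='NCG' cursor=0
After op 2 (select(0,3) replace("UYI")): buf='UYI' cursor=3
After op 3 (delete): buf='UYI' cursor=3
After op 4 (left): buf='UYI' cursor=2
After op 5 (delete): buf='UY' cursor=2
After op 6 (end): buf='UY' cursor=2

Answer: UY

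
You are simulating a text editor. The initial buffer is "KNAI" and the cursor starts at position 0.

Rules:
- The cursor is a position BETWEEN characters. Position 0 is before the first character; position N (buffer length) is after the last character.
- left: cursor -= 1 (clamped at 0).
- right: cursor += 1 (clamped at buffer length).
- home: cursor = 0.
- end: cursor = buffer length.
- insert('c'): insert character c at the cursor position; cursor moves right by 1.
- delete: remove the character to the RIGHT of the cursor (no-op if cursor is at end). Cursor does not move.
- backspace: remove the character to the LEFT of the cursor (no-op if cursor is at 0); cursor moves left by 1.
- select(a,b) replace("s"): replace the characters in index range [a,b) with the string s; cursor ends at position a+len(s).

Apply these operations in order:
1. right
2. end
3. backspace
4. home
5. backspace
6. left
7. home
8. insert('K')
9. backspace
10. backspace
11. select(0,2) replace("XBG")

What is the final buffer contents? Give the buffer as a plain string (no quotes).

Answer: XBGA

Derivation:
After op 1 (right): buf='KNAI' cursor=1
After op 2 (end): buf='KNAI' cursor=4
After op 3 (backspace): buf='KNA' cursor=3
After op 4 (home): buf='KNA' cursor=0
After op 5 (backspace): buf='KNA' cursor=0
After op 6 (left): buf='KNA' cursor=0
After op 7 (home): buf='KNA' cursor=0
After op 8 (insert('K')): buf='KKNA' cursor=1
After op 9 (backspace): buf='KNA' cursor=0
After op 10 (backspace): buf='KNA' cursor=0
After op 11 (select(0,2) replace("XBG")): buf='XBGA' cursor=3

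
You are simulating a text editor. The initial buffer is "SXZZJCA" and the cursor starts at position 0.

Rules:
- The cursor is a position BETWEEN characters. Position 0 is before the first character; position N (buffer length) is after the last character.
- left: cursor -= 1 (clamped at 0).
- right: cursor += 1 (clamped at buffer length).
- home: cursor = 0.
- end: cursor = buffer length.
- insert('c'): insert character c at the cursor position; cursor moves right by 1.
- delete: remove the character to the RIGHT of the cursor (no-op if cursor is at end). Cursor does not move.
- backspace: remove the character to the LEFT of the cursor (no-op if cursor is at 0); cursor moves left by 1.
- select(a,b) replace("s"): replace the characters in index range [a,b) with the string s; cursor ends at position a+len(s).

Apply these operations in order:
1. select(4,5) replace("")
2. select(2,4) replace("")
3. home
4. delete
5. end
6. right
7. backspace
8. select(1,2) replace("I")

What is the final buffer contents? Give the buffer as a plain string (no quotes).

After op 1 (select(4,5) replace("")): buf='SXZZCA' cursor=4
After op 2 (select(2,4) replace("")): buf='SXCA' cursor=2
After op 3 (home): buf='SXCA' cursor=0
After op 4 (delete): buf='XCA' cursor=0
After op 5 (end): buf='XCA' cursor=3
After op 6 (right): buf='XCA' cursor=3
After op 7 (backspace): buf='XC' cursor=2
After op 8 (select(1,2) replace("I")): buf='XI' cursor=2

Answer: XI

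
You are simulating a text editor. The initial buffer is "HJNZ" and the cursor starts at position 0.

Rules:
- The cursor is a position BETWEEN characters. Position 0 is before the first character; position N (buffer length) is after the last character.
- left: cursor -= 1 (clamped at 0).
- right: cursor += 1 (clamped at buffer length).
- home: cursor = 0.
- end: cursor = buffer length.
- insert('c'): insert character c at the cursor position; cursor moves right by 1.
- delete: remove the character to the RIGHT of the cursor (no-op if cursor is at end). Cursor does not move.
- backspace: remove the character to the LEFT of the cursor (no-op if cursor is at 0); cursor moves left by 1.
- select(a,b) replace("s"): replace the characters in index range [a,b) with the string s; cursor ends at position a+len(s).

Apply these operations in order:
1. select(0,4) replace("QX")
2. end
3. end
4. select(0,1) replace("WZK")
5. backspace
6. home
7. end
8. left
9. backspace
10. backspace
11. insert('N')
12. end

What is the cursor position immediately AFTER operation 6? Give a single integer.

After op 1 (select(0,4) replace("QX")): buf='QX' cursor=2
After op 2 (end): buf='QX' cursor=2
After op 3 (end): buf='QX' cursor=2
After op 4 (select(0,1) replace("WZK")): buf='WZKX' cursor=3
After op 5 (backspace): buf='WZX' cursor=2
After op 6 (home): buf='WZX' cursor=0

Answer: 0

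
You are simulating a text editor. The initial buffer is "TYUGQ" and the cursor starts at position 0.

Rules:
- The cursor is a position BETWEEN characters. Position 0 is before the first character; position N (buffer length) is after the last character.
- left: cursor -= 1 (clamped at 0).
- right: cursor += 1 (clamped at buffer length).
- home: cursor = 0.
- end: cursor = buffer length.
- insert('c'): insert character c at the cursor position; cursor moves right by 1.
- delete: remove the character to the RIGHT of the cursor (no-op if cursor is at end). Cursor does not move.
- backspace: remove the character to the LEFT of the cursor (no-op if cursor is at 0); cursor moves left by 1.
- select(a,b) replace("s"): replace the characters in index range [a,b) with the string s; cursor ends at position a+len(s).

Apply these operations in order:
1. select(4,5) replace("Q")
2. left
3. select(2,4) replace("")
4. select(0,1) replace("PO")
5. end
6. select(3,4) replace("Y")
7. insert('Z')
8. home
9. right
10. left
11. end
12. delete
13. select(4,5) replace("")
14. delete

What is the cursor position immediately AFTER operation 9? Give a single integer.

Answer: 1

Derivation:
After op 1 (select(4,5) replace("Q")): buf='TYUGQ' cursor=5
After op 2 (left): buf='TYUGQ' cursor=4
After op 3 (select(2,4) replace("")): buf='TYQ' cursor=2
After op 4 (select(0,1) replace("PO")): buf='POYQ' cursor=2
After op 5 (end): buf='POYQ' cursor=4
After op 6 (select(3,4) replace("Y")): buf='POYY' cursor=4
After op 7 (insert('Z')): buf='POYYZ' cursor=5
After op 8 (home): buf='POYYZ' cursor=0
After op 9 (right): buf='POYYZ' cursor=1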